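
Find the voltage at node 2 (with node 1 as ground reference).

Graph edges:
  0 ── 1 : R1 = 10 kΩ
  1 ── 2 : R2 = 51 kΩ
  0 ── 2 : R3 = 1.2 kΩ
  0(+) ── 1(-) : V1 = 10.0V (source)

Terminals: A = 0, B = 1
Nodal analysis, taking node 1 as the 0 V reference.
Source V1 fixes V_0 = 10 V.
KCL at each unknown node (sum of currents leaving = 0; resistances in Ω):
  Node 2: (V_2 - 0)/51000 + (V_2 - 10)/1200 = 0
Collecting terms: 0.0008529 × V_2 = 0.008333  =>  V_2 = 9.77 V
The requested potential is V_2 = 9.77 V.

Final answer: V_2 = 9.77 V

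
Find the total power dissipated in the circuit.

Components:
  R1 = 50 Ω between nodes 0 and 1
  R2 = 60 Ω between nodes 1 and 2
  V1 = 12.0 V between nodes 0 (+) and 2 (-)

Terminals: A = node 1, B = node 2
Nodal analysis, taking node 2 as the 0 V reference.
Source V1 fixes V_0 = 12 V.
KCL at each unknown node (sum of currents leaving = 0; resistances in Ω):
  Node 1: (V_1 - 12)/50 + (V_1 - 0)/60 = 0
Collecting terms: 0.03667 × V_1 = 0.24  =>  V_1 = 6.545 V
Power in each resistor, P = (ΔV)²/R:
  P_R1 = (12 - 6.545)²/50 = 0.595 W
  P_R2 = (6.545 - 0)²/60 = 0.714 W
P_total = P_R1 + P_R2 = 1.309 W

Final answer: 1.309 W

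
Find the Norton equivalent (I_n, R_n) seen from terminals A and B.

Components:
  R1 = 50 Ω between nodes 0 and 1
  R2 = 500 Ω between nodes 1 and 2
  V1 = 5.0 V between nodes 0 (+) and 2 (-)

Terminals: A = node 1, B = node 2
Find the Thévenin equivalent first; then I_n = V_th/R_th and R_n = R_th.
Step 1 — V_th is the open-circuit voltage V_A - V_B (nothing connected across the terminals).
Nodal analysis, taking node 2 as the 0 V reference.
Source V1 fixes V_0 = 5 V.
KCL at each unknown node (sum of currents leaving = 0; resistances in Ω):
  Node 1: (V_1 - 5)/50 + (V_1 - 0)/500 = 0
Collecting terms: 0.022 × V_1 = 0.1  =>  V_1 = 4.545 V
V_th = V_1 - V_2 = 4.545 - 0 = 4.545 V
Step 2 — R_th: zero the source — replace V1 by a short circuit (node 2 merges into node 0) — and find the resistance seen between A (node 1) and B (node 0).
Reduce the network between node 1 (A) and node 0 (B) by series/parallel combination:
  Rp1 = R1 ‖ R2 (parallel, both between nodes 0 and 1) = 1/(1/50 + 1/500) = 45.45 Ω
R_th = 45.45 Ω
I_n = V_th/R_th = 4.545/45.45 = 0.1 A, and R_n = R_th = 45.45 Ω

Final answer: I_n = 0.1 A, R_n = 45.45 Ω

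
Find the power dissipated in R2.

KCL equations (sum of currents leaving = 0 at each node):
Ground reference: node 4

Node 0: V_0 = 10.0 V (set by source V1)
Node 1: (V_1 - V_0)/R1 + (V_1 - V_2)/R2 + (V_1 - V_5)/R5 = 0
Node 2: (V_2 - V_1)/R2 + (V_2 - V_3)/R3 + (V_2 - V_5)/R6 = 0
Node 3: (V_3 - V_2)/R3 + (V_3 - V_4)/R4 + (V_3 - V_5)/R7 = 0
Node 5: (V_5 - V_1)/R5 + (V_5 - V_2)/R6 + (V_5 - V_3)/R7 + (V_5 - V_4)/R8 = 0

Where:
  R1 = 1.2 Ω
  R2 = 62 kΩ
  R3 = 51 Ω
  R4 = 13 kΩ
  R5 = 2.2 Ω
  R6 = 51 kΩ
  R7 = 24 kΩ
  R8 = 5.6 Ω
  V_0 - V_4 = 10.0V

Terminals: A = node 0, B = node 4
Nodal analysis, taking node 4 as the 0 V reference.
Source V1 fixes V_0 = 10 V.
KCL at each unknown node (sum of currents leaving = 0; resistances in Ω):
  Node 1: (V_1 - 10)/1.2 + (V_1 - V_2)/62000 + (V_1 - V_5)/2.2 = 0
  Node 2: (V_2 - V_1)/62000 + (V_2 - V_3)/51 + (V_2 - V_5)/51000 = 0
  Node 3: (V_3 - V_2)/51 + (V_3 - 0)/13000 + (V_3 - V_5)/24000 = 0
  Node 5: (V_5 - V_1)/2.2 + (V_5 - V_2)/51000 + (V_5 - V_3)/24000 + (V_5 - 0)/5.6 = 0
Collecting terms (coefficients in siemens):
  1.288·V_1 - 0.00001613·V_2 - 0.4545·V_5 = 8.333
  0.01964·V_2 - 0.00001613·V_1 - 0.01961·V_3 - 0.00001961·V_5 = 0
  0.01973·V_3 - 0.01961·V_2 - 0.00004167·V_5 = 0
  0.6332·V_5 - 0.4545·V_1 - 0.00001961·V_2 - 0.00004167·V_3 = 0
Solving these 4 simultaneous equations (Gaussian elimination) gives:
  V_1 = 8.666 V, V_2 = 3.382 V, V_3 = 3.374 V, V_5 = 6.222 V
I_R2 = (V_1 - V_2)/R2 = (8.666 - 3.382)/62000 = 0.00008524 A
P_R2 = I_R2² × R2 = (0.00008524)² × 62000 = 0.0004505 W

Final answer: 0.0004505 W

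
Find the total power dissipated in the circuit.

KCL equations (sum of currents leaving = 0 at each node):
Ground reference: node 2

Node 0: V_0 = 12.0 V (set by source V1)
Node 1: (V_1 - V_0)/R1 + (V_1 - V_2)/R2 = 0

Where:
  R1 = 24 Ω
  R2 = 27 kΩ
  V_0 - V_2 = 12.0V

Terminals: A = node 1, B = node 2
Nodal analysis, taking node 2 as the 0 V reference.
Source V1 fixes V_0 = 12 V.
KCL at each unknown node (sum of currents leaving = 0; resistances in Ω):
  Node 1: (V_1 - 12)/24 + (V_1 - 0)/27000 = 0
Collecting terms: 0.0417 × V_1 = 0.5  =>  V_1 = 11.99 V
Power in each resistor, P = (ΔV)²/R:
  P_R1 = (12 - 11.99)²/24 = 0.000004732 W
  P_R2 = (11.99 - 0)²/27000 = 0.005324 W
P_total = P_R1 + P_R2 = 0.005329 W

Final answer: 0.005329 W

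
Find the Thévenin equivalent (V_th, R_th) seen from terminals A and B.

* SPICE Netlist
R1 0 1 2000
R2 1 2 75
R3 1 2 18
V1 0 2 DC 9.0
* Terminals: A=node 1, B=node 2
Step 1 — V_th is the open-circuit voltage V_A - V_B (nothing connected across the terminals).
Nodal analysis, taking node 2 as the 0 V reference.
Source V1 fixes V_0 = 9 V.
KCL at each unknown node (sum of currents leaving = 0; resistances in Ω):
  Node 1: (V_1 - 9)/2000 + (V_1 - 0)/75 + (V_1 - 0)/18 = 0
Collecting terms: 0.06939 × V_1 = 0.0045  =>  V_1 = 0.06485 V
V_th = V_1 - V_2 = 0.06485 - 0 = 0.06485 V
Step 2 — R_th: zero the source — replace V1 by a short circuit (node 2 merges into node 0) — and find the resistance seen between A (node 1) and B (node 0).
Reduce the network between node 1 (A) and node 0 (B) by series/parallel combination:
  Rp1 = R1 ‖ R2 ‖ R3 (parallel, all between nodes 0 and 1) = 1/(1/2000 + 1/75 + 1/18) = 14.41 Ω
R_th = 14.41 Ω

Final answer: V_th = 0.06485 V, R_th = 14.41 Ω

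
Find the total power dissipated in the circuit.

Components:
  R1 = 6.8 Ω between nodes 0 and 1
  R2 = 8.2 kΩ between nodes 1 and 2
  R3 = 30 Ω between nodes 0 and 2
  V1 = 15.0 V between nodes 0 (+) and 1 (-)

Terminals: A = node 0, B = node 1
Nodal analysis, taking node 1 as the 0 V reference.
Source V1 fixes V_0 = 15 V.
KCL at each unknown node (sum of currents leaving = 0; resistances in Ω):
  Node 2: (V_2 - 0)/8200 + (V_2 - 15)/30 = 0
Collecting terms: 0.03346 × V_2 = 0.5  =>  V_2 = 14.95 V
Power in each resistor, P = (ΔV)²/R:
  P_R1 = (15 - 0)²/6.8 = 33.09 W
  P_R2 = (0 - 14.95)²/8200 = 0.02724 W
  P_R3 = (15 - 14.95)²/30 = 0.00009966 W
P_total = P_R1 + P_R2 + P_R3 = 33.12 W

Final answer: 33.12 W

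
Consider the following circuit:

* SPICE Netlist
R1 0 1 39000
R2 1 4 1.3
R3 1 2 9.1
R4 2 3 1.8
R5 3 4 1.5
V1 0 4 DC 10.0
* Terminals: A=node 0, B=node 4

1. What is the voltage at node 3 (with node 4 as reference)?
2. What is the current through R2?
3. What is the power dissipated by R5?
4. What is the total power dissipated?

Nodal analysis, taking node 4 as the 0 V reference.
Source V1 fixes V_0 = 10 V.
KCL at each unknown node (sum of currents leaving = 0; resistances in Ω):
  Node 1: (V_1 - 10)/39000 + (V_1 - 0)/1.3 + (V_1 - V_2)/9.1 = 0
  Node 2: (V_2 - V_1)/9.1 + (V_2 - V_3)/1.8 = 0
  Node 3: (V_3 - V_2)/1.8 + (V_3 - 0)/1.5 = 0
Collecting terms (coefficients in siemens):
  0.8791·V_1 - 0.1099·V_2 = 0.0002564
  0.6654·V_2 - 0.1099·V_1 - 0.5556·V_3 = 0
  1.222·V_3 - 0.5556·V_2 = 0
Solving these 3 simultaneous equations (Gaussian elimination) gives:
  V_1 = 0.0003017 V, V_2 = 0.00008029 V, V_3 = 0.0000365 V
Part 1:
  Read off the nodal solution: V_3 = 0.0000365 V
Part 2:
  I_R2 = (V_1 - V_4)/R2 = (0.0003017 - 0)/1.3 = 0.0002321 A
  Magnitude: I_R2 = 0.0002321 A
Part 3:
  I_R5 = (V_3 - V_4)/R5 = (0.0000365 - 0)/1.5 = 0.00002433 A
  P_R5 = I_R5² × R5 = (0.00002433)² × 1.5 = 0.0000000008879 W
Part 4:
  Power in each resistor, P = (ΔV)²/R:
    P_R1 = (10 - 0.0003017)²/39000 = 0.002564 W
    P_R2 = (0.0003017 - 0)²/1.3 = 0.00000007001 W
    P_R3 = (0.0003017 - 0.00008029)²/9.1 = 0.000000005387 W
    P_R4 = (0.00008029 - 0.0000365)²/1.8 = 0.000000001066 W
    P_R5 = (0.0000365 - 0)²/1.5 = 0.0000000008879 W
  P_total = P_R1 + P_R2 + P_R3 + P_R4 + P_R5 = 0.002564 W

Final answers:
1. V_3 = 3.65e-05 V
2. I_R2 = 0.0002321 A
3. P_R5 = 8.879e-10 W
4. P_total = 0.002564 W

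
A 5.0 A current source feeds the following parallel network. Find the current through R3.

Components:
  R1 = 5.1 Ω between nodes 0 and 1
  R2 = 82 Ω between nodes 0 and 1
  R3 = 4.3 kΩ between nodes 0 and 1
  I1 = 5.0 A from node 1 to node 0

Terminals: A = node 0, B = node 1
All resistors sit directly between nodes 0 and 1, so they are in parallel and share one voltage V; the full source current 5 A splits among them.
1/R_par = 1/5.1 + 1/82 + 1/4300 = 0.2085 S  =>  R_par = 4.796 Ω
V = I × R_par = 5 × 4.796 = 23.98 V
I_R3 = V/R3 = 23.98/4300 = 0.005577 A

Final answer: 0.005577 A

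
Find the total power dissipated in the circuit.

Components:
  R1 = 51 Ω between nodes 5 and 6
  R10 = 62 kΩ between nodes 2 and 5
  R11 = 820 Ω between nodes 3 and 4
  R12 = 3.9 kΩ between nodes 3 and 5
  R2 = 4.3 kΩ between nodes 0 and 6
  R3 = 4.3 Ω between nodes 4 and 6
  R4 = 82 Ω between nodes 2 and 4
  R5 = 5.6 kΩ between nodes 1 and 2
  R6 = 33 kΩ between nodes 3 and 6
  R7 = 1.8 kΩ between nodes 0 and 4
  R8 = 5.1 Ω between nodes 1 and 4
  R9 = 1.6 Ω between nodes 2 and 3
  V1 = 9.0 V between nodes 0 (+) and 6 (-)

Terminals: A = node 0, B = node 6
Nodal analysis, taking node 6 as the 0 V reference.
Source V1 fixes V_0 = 9 V.
KCL at each unknown node (sum of currents leaving = 0; resistances in Ω):
  Node 1: (V_1 - V_2)/5600 + (V_1 - V_4)/5.1 = 0
  Node 2: (V_2 - V_4)/82 + (V_2 - V_1)/5600 + (V_2 - V_3)/1.6 + (V_2 - V_5)/62000 = 0
  Node 3: (V_3 - 0)/33000 + (V_3 - V_2)/1.6 + (V_3 - V_4)/820 + (V_3 - V_5)/3900 = 0
  Node 4: (V_4 - 0)/4.3 + (V_4 - V_2)/82 + (V_4 - 9)/1800 + (V_4 - V_1)/5.1 + (V_4 - V_3)/820 = 0
  Node 5: (V_5 - 0)/51 + (V_5 - V_2)/62000 + (V_5 - V_3)/3900 = 0
Collecting terms (coefficients in siemens):
  0.1963·V_1 - 0.0001786·V_2 - 0.1961·V_4 = 0
  0.6374·V_2 - 0.0001786·V_1 - 0.625·V_3 - 0.0122·V_4 - 0.00001613·V_5 = 0
  0.6265·V_3 - 0.625·V_2 - 0.00122·V_4 - 0.0002564·V_5 = 0
  0.4426·V_4 - 0.1961·V_1 - 0.0122·V_2 - 0.00122·V_3 = 0.005
  0.01988·V_5 - 0.00001613·V_2 - 0.0002564·V_3 = 0
Solving these 5 simultaneous equations (Gaussian elimination) gives:
  V_1 = 0.02142 V, V_2 = 0.02096 V, V_3 = 0.02095 V, V_4 = 0.02142 V
  V_5 = 0.0002873 V
Power in each resistor, P = (ΔV)²/R:
  P_R1 = (0.0002873 - 0)²/51 = 0.000000001618 W
  P_R2 = (9 - 0)²/4300 = 0.01884 W
  P_R3 = (0.02142 - 0)²/4.3 = 0.0001067 W
  P_R4 = (0.02096 - 0.02142)²/82 = 0.000000002584 W
  P_R5 = (0.02142 - 0.02096)²/5600 = 0.00000000003777 W
  P_R6 = (0.02095 - 0)²/33000 = 0.0000000133 W
  P_R7 = (9 - 0.02142)²/1800 = 0.04479 W
  P_R8 = (0.02142 - 0.02142)²/5.1 = 0.00000000000003439 W
  P_R9 = (0.02096 - 0.02095)²/1.6 = 0.000000000046 W
  P_R10 = (0.02096 - 0.0002873)²/62000 = 0.000000006894 W
  P_R11 = (0.02095 - 0.02142)²/820 = 0.0000000002681 W
  P_R12 = (0.02095 - 0.0002873)²/3900 = 0.0000001095 W
P_total = P_R1 + P_R2 + P_R3 + P_R4 + P_R5 + P_R6 + P_R7 + P_R8 + P_R9 + P_R10 + P_R11 + P_R12 = 0.06373 W

Final answer: 0.06373 W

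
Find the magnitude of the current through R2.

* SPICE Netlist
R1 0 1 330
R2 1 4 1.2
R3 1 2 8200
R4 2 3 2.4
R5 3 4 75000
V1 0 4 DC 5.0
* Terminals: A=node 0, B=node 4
Nodal analysis, taking node 4 as the 0 V reference.
Source V1 fixes V_0 = 5 V.
KCL at each unknown node (sum of currents leaving = 0; resistances in Ω):
  Node 1: (V_1 - 5)/330 + (V_1 - 0)/1.2 + (V_1 - V_2)/8200 = 0
  Node 2: (V_2 - V_1)/8200 + (V_2 - V_3)/2.4 = 0
  Node 3: (V_3 - V_2)/2.4 + (V_3 - 0)/75000 = 0
Collecting terms (coefficients in siemens):
  0.8365·V_1 - 0.000122·V_2 = 0.01515
  0.4168·V_2 - 0.000122·V_1 - 0.4167·V_3 = 0
  0.4167·V_3 - 0.4167·V_2 = 0
Solving these 3 simultaneous equations (Gaussian elimination) gives:
  V_1 = 0.01812 V, V_2 = 0.01633 V, V_3 = 0.01633 V
I_R2 = (V_1 - V_4)/R2 = (0.01812 - 0)/1.2 = 0.0151 A
|I_R2| = 0.0151 A

Final answer: |I_R2| = 0.0151 A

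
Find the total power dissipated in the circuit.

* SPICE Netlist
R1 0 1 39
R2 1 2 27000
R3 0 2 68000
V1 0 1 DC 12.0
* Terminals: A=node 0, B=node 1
Nodal analysis, taking node 1 as the 0 V reference.
Source V1 fixes V_0 = 12 V.
KCL at each unknown node (sum of currents leaving = 0; resistances in Ω):
  Node 2: (V_2 - 0)/27000 + (V_2 - 12)/68000 = 0
Collecting terms: 0.00005174 × V_2 = 0.0001765  =>  V_2 = 3.411 V
Power in each resistor, P = (ΔV)²/R:
  P_R1 = (12 - 0)²/39 = 3.692 W
  P_R2 = (0 - 3.411)²/27000 = 0.0004308 W
  P_R3 = (12 - 3.411)²/68000 = 0.001085 W
P_total = P_R1 + P_R2 + P_R3 = 3.694 W

Final answer: 3.694 W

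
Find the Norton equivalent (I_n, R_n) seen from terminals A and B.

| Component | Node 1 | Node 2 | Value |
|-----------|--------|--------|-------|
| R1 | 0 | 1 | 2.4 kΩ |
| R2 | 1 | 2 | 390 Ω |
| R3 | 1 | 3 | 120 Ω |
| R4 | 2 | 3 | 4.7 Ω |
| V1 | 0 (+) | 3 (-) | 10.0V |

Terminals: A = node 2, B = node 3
Find the Thévenin equivalent first; then I_n = V_th/R_th and R_n = R_th.
Step 1 — V_th is the open-circuit voltage V_A - V_B (nothing connected across the terminals).
Nodal analysis, taking node 3 as the 0 V reference.
Source V1 fixes V_0 = 10 V.
KCL at each unknown node (sum of currents leaving = 0; resistances in Ω):
  Node 1: (V_1 - 10)/2400 + (V_1 - V_2)/390 + (V_1 - 0)/120 = 0
  Node 2: (V_2 - V_1)/390 + (V_2 - 0)/4.7 = 0
Collecting terms (coefficients in siemens):
  0.01131·V_1 - 0.002564·V_2 = 0.004167
  0.2153·V_2 - 0.002564·V_1 = 0
Determinant D = (0.01131)(0.2153) - (-0.002564)(-0.002564) = 0.00243
V_1 = [(0.004167)(0.2153) - (-0.002564)(0)]/D = 0.3693 V
V_2 = [(0.01131)(0) - (0.004167)(-0.002564)]/D = 0.004397 V
V_th = V_2 - V_3 = 0.004397 - 0 = 0.004397 V
Step 2 — R_th: zero the source — replace V1 by a short circuit (node 3 merges into node 0) — and find the resistance seen between A (node 2) and B (node 0).
Reduce the network between node 2 (A) and node 0 (B) by series/parallel combination:
  Rp1 = R1 ‖ R3 (parallel, both between nodes 0 and 1) = 1/(1/2400 + 1/120) = 114.3 Ω
  Rs1 = R2 + Rp1 (series, joined only at node 1) = 390 + 114.3 = 504.3 Ω
  Rp2 = R4 ‖ Rs1 (parallel, both between nodes 0 and 2) = 1/(1/4.7 + 1/504.3) = 4.657 Ω
R_th = 4.657 Ω
I_n = V_th/R_th = 0.004397/4.657 = 0.0009443 A, and R_n = R_th = 4.657 Ω

Final answer: I_n = 0.0009443 A, R_n = 4.657 Ω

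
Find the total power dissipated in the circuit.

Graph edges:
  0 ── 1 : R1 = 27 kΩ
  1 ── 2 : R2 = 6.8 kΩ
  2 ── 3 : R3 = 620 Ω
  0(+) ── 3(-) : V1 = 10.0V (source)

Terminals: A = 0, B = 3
Nodal analysis, taking node 3 as the 0 V reference.
Source V1 fixes V_0 = 10 V.
KCL at each unknown node (sum of currents leaving = 0; resistances in Ω):
  Node 1: (V_1 - 10)/27000 + (V_1 - V_2)/6800 = 0
  Node 2: (V_2 - V_1)/6800 + (V_2 - 0)/620 = 0
Collecting terms (coefficients in siemens):
  0.0001841·V_1 - 0.0001471·V_2 = 0.0003704
  0.00176·V_2 - 0.0001471·V_1 = 0
Determinant D = (0.0001841)(0.00176) - (-0.0001471)(-0.0001471) = 0.0000003024
V_1 = [(0.0003704)(0.00176) - (-0.0001471)(0)]/D = 2.156 V
V_2 = [(0.0001841)(0) - (0.0003704)(-0.0001471)]/D = 0.1801 V
Power in each resistor, P = (ΔV)²/R:
  P_R1 = (10 - 2.156)²/27000 = 0.002279 W
  P_R2 = (2.156 - 0.1801)²/6800 = 0.000574 W
  P_R3 = (0.1801 - 0)²/620 = 0.00005233 W
P_total = P_R1 + P_R2 + P_R3 = 0.002905 W

Final answer: 0.002905 W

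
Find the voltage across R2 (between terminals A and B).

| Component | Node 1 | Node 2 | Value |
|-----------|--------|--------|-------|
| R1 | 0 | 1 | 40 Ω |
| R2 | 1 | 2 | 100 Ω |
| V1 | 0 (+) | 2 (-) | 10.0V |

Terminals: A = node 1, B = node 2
R1 and R2 are in series across V1 (node 0 → node 1 → node 2), and the output A–B is taken across R2, so this is a voltage divider.
Series current: I = V1/(R1 + R2) = 10/(40 + 100) = 10/140 = 0.07143 A
V_R2 = I × R2 = V1 × R2/(R1 + R2) = 10 × 100/140 = 7.143 V

Final answer: 7.143 V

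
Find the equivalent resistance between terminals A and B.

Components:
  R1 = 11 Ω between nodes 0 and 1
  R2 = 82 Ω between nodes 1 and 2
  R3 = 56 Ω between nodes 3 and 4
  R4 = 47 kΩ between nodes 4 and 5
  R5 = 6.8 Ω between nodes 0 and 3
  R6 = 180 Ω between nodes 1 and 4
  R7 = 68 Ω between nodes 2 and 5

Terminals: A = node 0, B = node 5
The network is not a plain series/parallel combination. Inject a 1 A test current into terminal A (node 0) and return it from terminal B (node 5); then R_eq = V_A / (1 A).
Nodal analysis, taking node 5 as the 0 V reference.
Current source I_test pushes 1 A into node 0 and draws it out of node 5.
KCL at each unknown node (sum of currents leaving = 0; resistances in Ω):
  Node 0: (V_0 - V_1)/11 + (V_0 - V_3)/6.8 - 1 = 0
  Node 1: (V_1 - V_0)/11 + (V_1 - V_2)/82 + (V_1 - V_4)/180 = 0
  Node 2: (V_2 - V_1)/82 + (V_2 - 0)/68 = 0
  Node 3: (V_3 - V_0)/6.8 + (V_3 - V_4)/56 = 0
  Node 4: (V_4 - V_1)/180 + (V_4 - V_3)/56 + (V_4 - 0)/47000 = 0
Collecting terms (coefficients in siemens):
  0.238·V_0 - 0.09091·V_1 - 0.1471·V_3 = 1
  0.1087·V_1 - 0.09091·V_0 - 0.0122·V_2 - 0.005556·V_4 = 0
  0.0269·V_2 - 0.0122·V_1 = 0
  0.1649·V_3 - 0.1471·V_0 - 0.01786·V_4 = 0
  0.02343·V_4 - 0.005556·V_1 - 0.01786·V_3 = 0
Solving these 5 simultaneous equations (Gaussian elimination) gives:
  V_0 = 160 V, V_1 = 149.5 V, V_2 = 67.77 V, V_3 = 159.7 V
  V_4 = 157.1 V
R_eq = V_0 / 1 A = 160 Ω

Final answer: 160 Ω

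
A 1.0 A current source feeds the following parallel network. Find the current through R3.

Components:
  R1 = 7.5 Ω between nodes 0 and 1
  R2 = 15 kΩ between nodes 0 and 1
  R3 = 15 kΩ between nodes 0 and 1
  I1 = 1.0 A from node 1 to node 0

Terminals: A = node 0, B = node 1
All resistors sit directly between nodes 0 and 1, so they are in parallel and share one voltage V; the full source current 1 A splits among them.
1/R_par = 1/7.5 + 1/15000 + 1/15000 = 0.1335 S  =>  R_par = 7.493 Ω
V = I × R_par = 1 × 7.493 = 7.493 V
I_R3 = V/R3 = 7.493/15000 = 0.0004995 A

Final answer: 0.0004995 A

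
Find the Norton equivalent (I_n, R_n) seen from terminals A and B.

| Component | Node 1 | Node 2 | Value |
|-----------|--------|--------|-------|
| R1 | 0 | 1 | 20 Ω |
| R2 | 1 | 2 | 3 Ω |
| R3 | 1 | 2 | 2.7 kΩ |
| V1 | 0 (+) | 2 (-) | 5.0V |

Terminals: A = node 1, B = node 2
Find the Thévenin equivalent first; then I_n = V_th/R_th and R_n = R_th.
Step 1 — V_th is the open-circuit voltage V_A - V_B (nothing connected across the terminals).
Nodal analysis, taking node 2 as the 0 V reference.
Source V1 fixes V_0 = 5 V.
KCL at each unknown node (sum of currents leaving = 0; resistances in Ω):
  Node 1: (V_1 - 5)/20 + (V_1 - 0)/3 + (V_1 - 0)/2700 = 0
Collecting terms: 0.3837 × V_1 = 0.25  =>  V_1 = 0.6515 V
V_th = V_1 - V_2 = 0.6515 - 0 = 0.6515 V
Step 2 — R_th: zero the source — replace V1 by a short circuit (node 2 merges into node 0) — and find the resistance seen between A (node 1) and B (node 0).
Reduce the network between node 1 (A) and node 0 (B) by series/parallel combination:
  Rp1 = R1 ‖ R2 ‖ R3 (parallel, all between nodes 0 and 1) = 1/(1/20 + 1/3 + 1/2700) = 2.606 Ω
R_th = 2.606 Ω
I_n = V_th/R_th = 0.6515/2.606 = 0.25 A, and R_n = R_th = 2.606 Ω

Final answer: I_n = 0.25 A, R_n = 2.606 Ω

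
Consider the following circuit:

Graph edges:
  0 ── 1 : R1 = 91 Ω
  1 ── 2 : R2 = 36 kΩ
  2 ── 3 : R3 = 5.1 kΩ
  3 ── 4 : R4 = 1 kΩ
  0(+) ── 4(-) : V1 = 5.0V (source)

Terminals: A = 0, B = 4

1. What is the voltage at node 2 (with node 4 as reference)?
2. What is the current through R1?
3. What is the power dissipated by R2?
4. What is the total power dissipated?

Nodal analysis, taking node 4 as the 0 V reference.
Source V1 fixes V_0 = 5 V.
KCL at each unknown node (sum of currents leaving = 0; resistances in Ω):
  Node 1: (V_1 - 5)/91 + (V_1 - V_2)/36000 = 0
  Node 2: (V_2 - V_1)/36000 + (V_2 - V_3)/5100 = 0
  Node 3: (V_3 - V_2)/5100 + (V_3 - 0)/1000 = 0
Collecting terms (coefficients in siemens):
  0.01102·V_1 - 0.00002778·V_2 = 0.05495
  0.0002239·V_2 - 0.00002778·V_1 - 0.0001961·V_3 = 0
  0.001196·V_3 - 0.0001961·V_2 = 0
Solving these 3 simultaneous equations (Gaussian elimination) gives:
  V_1 = 4.989 V, V_2 = 0.7229 V, V_3 = 0.1185 V
Part 1:
  Read off the nodal solution: V_2 = 0.7229 V
Part 2:
  I_R1 = (V_0 - V_1)/R1 = (5 - 4.989)/91 = 0.0001185 A
  Magnitude: I_R1 = 0.0001185 A
Part 3:
  I_R2 = (V_1 - V_2)/R2 = (4.989 - 0.7229)/36000 = 0.0001185 A
  P_R2 = I_R2² × R2 = (0.0001185)² × 36000 = 0.0005056 W
Part 4:
  Power in each resistor, P = (ΔV)²/R:
    P_R1 = (5 - 4.989)²/91 = 0.000001278 W
    P_R2 = (4.989 - 0.7229)²/36000 = 0.0005056 W
    P_R3 = (0.7229 - 0.1185)²/5100 = 0.00007163 W
    P_R4 = (0.1185 - 0)²/1000 = 0.00001404 W
  P_total = P_R1 + P_R2 + P_R3 + P_R4 = 0.0005925 W

Final answers:
1. V_2 = 0.7229 V
2. I_R1 = 0.0001185 A
3. P_R2 = 0.0005056 W
4. P_total = 0.0005925 W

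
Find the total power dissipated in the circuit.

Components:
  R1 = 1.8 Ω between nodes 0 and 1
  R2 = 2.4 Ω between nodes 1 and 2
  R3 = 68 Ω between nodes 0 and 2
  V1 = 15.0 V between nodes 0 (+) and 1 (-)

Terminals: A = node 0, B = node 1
Nodal analysis, taking node 1 as the 0 V reference.
Source V1 fixes V_0 = 15 V.
KCL at each unknown node (sum of currents leaving = 0; resistances in Ω):
  Node 2: (V_2 - 0)/2.4 + (V_2 - 15)/68 = 0
Collecting terms: 0.4314 × V_2 = 0.2206  =>  V_2 = 0.5114 V
Power in each resistor, P = (ΔV)²/R:
  P_R1 = (15 - 0)²/1.8 = 125 W
  P_R2 = (0 - 0.5114)²/2.4 = 0.109 W
  P_R3 = (15 - 0.5114)²/68 = 3.087 W
P_total = P_R1 + P_R2 + P_R3 = 128.2 W

Final answer: 128.2 W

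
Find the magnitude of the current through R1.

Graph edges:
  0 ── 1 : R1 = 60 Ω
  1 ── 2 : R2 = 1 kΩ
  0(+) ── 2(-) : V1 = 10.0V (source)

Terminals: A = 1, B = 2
Nodal analysis, taking node 2 as the 0 V reference.
Source V1 fixes V_0 = 10 V.
KCL at each unknown node (sum of currents leaving = 0; resistances in Ω):
  Node 1: (V_1 - 10)/60 + (V_1 - 0)/1000 = 0
Collecting terms: 0.01767 × V_1 = 0.1667  =>  V_1 = 9.434 V
I_R1 = (V_0 - V_1)/R1 = (10 - 9.434)/60 = 0.009434 A
|I_R1| = 0.009434 A

Final answer: |I_R1| = 0.009434 A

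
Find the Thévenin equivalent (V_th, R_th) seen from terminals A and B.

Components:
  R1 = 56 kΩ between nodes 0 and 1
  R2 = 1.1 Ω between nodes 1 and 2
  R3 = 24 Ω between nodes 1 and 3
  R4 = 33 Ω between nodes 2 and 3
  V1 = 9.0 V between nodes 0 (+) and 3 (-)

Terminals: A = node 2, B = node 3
Step 1 — V_th is the open-circuit voltage V_A - V_B (nothing connected across the terminals).
Nodal analysis, taking node 3 as the 0 V reference.
Source V1 fixes V_0 = 9 V.
KCL at each unknown node (sum of currents leaving = 0; resistances in Ω):
  Node 1: (V_1 - 9)/56000 + (V_1 - V_2)/1.1 + (V_1 - 0)/24 = 0
  Node 2: (V_2 - V_1)/1.1 + (V_2 - 0)/33 = 0
Collecting terms (coefficients in siemens):
  0.9508·V_1 - 0.9091·V_2 = 0.0001607
  0.9394·V_2 - 0.9091·V_1 = 0
Determinant D = (0.9508)(0.9394) - (-0.9091)(-0.9091) = 0.06671
V_1 = [(0.0001607)(0.9394) - (-0.9091)(0)]/D = 0.002263 V
V_2 = [(0.9508)(0) - (0.0001607)(-0.9091)]/D = 0.00219 V
V_th = V_2 - V_3 = 0.00219 - 0 = 0.00219 V
Step 2 — R_th: zero the source — replace V1 by a short circuit (node 3 merges into node 0) — and find the resistance seen between A (node 2) and B (node 0).
Reduce the network between node 2 (A) and node 0 (B) by series/parallel combination:
  Rp1 = R1 ‖ R3 (parallel, both between nodes 0 and 1) = 1/(1/56000 + 1/24) = 23.99 Ω
  Rs1 = R2 + Rp1 (series, joined only at node 1) = 1.1 + 23.99 = 25.09 Ω
  Rp2 = R4 ‖ Rs1 (parallel, both between nodes 0 and 2) = 1/(1/33 + 1/25.09) = 14.25 Ω
R_th = 14.25 Ω

Final answer: V_th = 0.00219 V, R_th = 14.25 Ω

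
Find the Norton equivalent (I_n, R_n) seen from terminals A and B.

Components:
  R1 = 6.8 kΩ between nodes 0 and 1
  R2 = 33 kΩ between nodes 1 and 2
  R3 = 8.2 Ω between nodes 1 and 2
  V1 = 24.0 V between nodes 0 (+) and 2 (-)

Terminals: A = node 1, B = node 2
Find the Thévenin equivalent first; then I_n = V_th/R_th and R_n = R_th.
Step 1 — V_th is the open-circuit voltage V_A - V_B (nothing connected across the terminals).
Nodal analysis, taking node 2 as the 0 V reference.
Source V1 fixes V_0 = 24 V.
KCL at each unknown node (sum of currents leaving = 0; resistances in Ω):
  Node 1: (V_1 - 24)/6800 + (V_1 - 0)/33000 + (V_1 - 0)/8.2 = 0
Collecting terms: 0.1221 × V_1 = 0.003529  =>  V_1 = 0.0289 V
V_th = V_1 - V_2 = 0.0289 - 0 = 0.0289 V
Step 2 — R_th: zero the source — replace V1 by a short circuit (node 2 merges into node 0) — and find the resistance seen between A (node 1) and B (node 0).
Reduce the network between node 1 (A) and node 0 (B) by series/parallel combination:
  Rp1 = R1 ‖ R2 ‖ R3 (parallel, all between nodes 0 and 1) = 1/(1/6800 + 1/33000 + 1/8.2) = 8.188 Ω
R_th = 8.188 Ω
I_n = V_th/R_th = 0.0289/8.188 = 0.003529 A, and R_n = R_th = 8.188 Ω

Final answer: I_n = 0.003529 A, R_n = 8.188 Ω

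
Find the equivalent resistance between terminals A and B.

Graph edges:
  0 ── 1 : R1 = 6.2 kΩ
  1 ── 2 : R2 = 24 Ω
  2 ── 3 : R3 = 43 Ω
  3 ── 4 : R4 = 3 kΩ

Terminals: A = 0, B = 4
Reduce the network between node 0 (A) and node 4 (B) by series/parallel combination:
  Rs1 = R1 + R2 (series, joined only at node 1) = 6200 + 24 = 6224 Ω
  Rs2 = R3 + Rs1 (series, joined only at node 2) = 43 + 6224 = 6267 Ω
  Rs3 = R4 + Rs2 (series, joined only at node 3) = 3000 + 6267 = 9267 Ω
R_eq = 9.267 kΩ

Final answer: 9.267 kΩ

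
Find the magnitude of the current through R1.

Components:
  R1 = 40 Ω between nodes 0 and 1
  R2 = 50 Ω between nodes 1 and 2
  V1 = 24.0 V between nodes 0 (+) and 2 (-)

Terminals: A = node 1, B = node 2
Nodal analysis, taking node 2 as the 0 V reference.
Source V1 fixes V_0 = 24 V.
KCL at each unknown node (sum of currents leaving = 0; resistances in Ω):
  Node 1: (V_1 - 24)/40 + (V_1 - 0)/50 = 0
Collecting terms: 0.045 × V_1 = 0.6  =>  V_1 = 13.33 V
I_R1 = (V_0 - V_1)/R1 = (24 - 13.33)/40 = 0.2667 A
|I_R1| = 0.2667 A

Final answer: |I_R1| = 0.2667 A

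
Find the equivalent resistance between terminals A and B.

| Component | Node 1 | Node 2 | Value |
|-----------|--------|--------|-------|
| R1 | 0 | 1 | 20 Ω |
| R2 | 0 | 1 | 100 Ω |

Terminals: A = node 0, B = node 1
Reduce the network between node 0 (A) and node 1 (B) by series/parallel combination:
  Rp1 = R1 ‖ R2 (parallel, both between nodes 0 and 1) = 1/(1/20 + 1/100) = 16.67 Ω
R_eq = 16.67 Ω

Final answer: 16.67 Ω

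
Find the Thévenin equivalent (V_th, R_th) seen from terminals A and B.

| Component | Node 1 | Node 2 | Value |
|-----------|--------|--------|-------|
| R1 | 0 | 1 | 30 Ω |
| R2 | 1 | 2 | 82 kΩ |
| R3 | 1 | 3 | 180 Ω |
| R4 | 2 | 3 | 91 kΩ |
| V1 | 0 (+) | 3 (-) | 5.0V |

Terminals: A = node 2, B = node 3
Step 1 — V_th is the open-circuit voltage V_A - V_B (nothing connected across the terminals).
Nodal analysis, taking node 3 as the 0 V reference.
Source V1 fixes V_0 = 5 V.
KCL at each unknown node (sum of currents leaving = 0; resistances in Ω):
  Node 1: (V_1 - 5)/30 + (V_1 - V_2)/82000 + (V_1 - 0)/180 = 0
  Node 2: (V_2 - V_1)/82000 + (V_2 - 0)/91000 = 0
Collecting terms (coefficients in siemens):
  0.0389·V_1 - 0.0000122·V_2 = 0.1667
  0.00002318·V_2 - 0.0000122·V_1 = 0
Determinant D = (0.0389)(0.00002318) - (-0.0000122)(-0.0000122) = 0.0000009017
V_1 = [(0.1667)(0.00002318) - (-0.0000122)(0)]/D = 4.285 V
V_2 = [(0.0389)(0) - (0.1667)(-0.0000122)]/D = 2.254 V
V_th = V_2 - V_3 = 2.254 - 0 = 2.254 V
Step 2 — R_th: zero the source — replace V1 by a short circuit (node 3 merges into node 0) — and find the resistance seen between A (node 2) and B (node 0).
Reduce the network between node 2 (A) and node 0 (B) by series/parallel combination:
  Rp1 = R1 ‖ R3 (parallel, both between nodes 0 and 1) = 1/(1/30 + 1/180) = 25.71 Ω
  Rs1 = R2 + Rp1 (series, joined only at node 1) = 82000 + 25.71 = 82030 Ω
  Rp2 = R4 ‖ Rs1 (parallel, both between nodes 0 and 2) = 1/(1/91000 + 1/82030) = 43140 Ω
R_th = 43.14 kΩ

Final answer: V_th = 2.254 V, R_th = 43.14 kΩ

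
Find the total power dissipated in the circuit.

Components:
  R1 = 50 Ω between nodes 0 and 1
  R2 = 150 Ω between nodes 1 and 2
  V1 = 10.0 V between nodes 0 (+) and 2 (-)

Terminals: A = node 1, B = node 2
Nodal analysis, taking node 2 as the 0 V reference.
Source V1 fixes V_0 = 10 V.
KCL at each unknown node (sum of currents leaving = 0; resistances in Ω):
  Node 1: (V_1 - 10)/50 + (V_1 - 0)/150 = 0
Collecting terms: 0.02667 × V_1 = 0.2  =>  V_1 = 7.5 V
Power in each resistor, P = (ΔV)²/R:
  P_R1 = (10 - 7.5)²/50 = 0.125 W
  P_R2 = (7.5 - 0)²/150 = 0.375 W
P_total = P_R1 + P_R2 = 0.5 W

Final answer: 0.5 W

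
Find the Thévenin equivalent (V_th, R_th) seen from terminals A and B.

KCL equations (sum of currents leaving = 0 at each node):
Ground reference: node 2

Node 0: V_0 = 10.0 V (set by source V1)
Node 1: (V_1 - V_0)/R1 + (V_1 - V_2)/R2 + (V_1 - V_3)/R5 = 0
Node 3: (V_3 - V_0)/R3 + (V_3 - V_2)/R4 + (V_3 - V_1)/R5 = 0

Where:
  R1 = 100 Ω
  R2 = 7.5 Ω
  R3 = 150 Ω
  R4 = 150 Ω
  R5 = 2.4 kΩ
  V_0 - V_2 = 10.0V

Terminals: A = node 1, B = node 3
Step 1 — V_th is the open-circuit voltage V_A - V_B (nothing connected across the terminals).
Nodal analysis, taking node 2 as the 0 V reference.
Source V1 fixes V_0 = 10 V.
KCL at each unknown node (sum of currents leaving = 0; resistances in Ω):
  Node 1: (V_1 - 10)/100 + (V_1 - 0)/7.5 + (V_1 - V_3)/2400 = 0
  Node 3: (V_3 - 10)/150 + (V_3 - 0)/150 + (V_3 - V_1)/2400 = 0
Collecting terms (coefficients in siemens):
  0.1438·V_1 - 0.0004167·V_3 = 0.1
  0.01375·V_3 - 0.0004167·V_1 = 0.06667
Determinant D = (0.1438)(0.01375) - (-0.0004167)(-0.0004167) = 0.001976
V_1 = [(0.1)(0.01375) - (-0.0004167)(0.06667)]/D = 0.7098 V
V_3 = [(0.1438)(0.06667) - (0.1)(-0.0004167)]/D = 4.87 V
V_th = V_1 - V_3 = 0.7098 - 4.87 = -4.16 V
Step 2 — R_th: zero the source — replace V1 by a short circuit (node 2 merges into node 0) — and find the resistance seen between A (node 1) and B (node 3).
Reduce the network between node 1 (A) and node 3 (B) by series/parallel combination:
  Rp1 = R1 ‖ R2 (parallel, both between nodes 0 and 1) = 1/(1/100 + 1/7.5) = 6.977 Ω
  Rp2 = R3 ‖ R4 (parallel, both between nodes 0 and 3) = 1/(1/150 + 1/150) = 75 Ω
  Rs1 = Rp1 + Rp2 (series, joined only at node 0) = 6.977 + 75 = 81.98 Ω
  Rp3 = R5 ‖ Rs1 (parallel, both between nodes 1 and 3) = 1/(1/2400 + 1/81.98) = 79.27 Ω
R_th = 79.27 Ω

Final answer: V_th = -4.16 V, R_th = 79.27 Ω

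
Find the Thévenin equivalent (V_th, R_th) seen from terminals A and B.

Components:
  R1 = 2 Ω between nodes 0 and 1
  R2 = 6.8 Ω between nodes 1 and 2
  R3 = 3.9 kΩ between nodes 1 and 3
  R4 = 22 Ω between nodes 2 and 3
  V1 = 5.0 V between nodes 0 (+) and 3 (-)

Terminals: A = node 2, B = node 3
Step 1 — V_th is the open-circuit voltage V_A - V_B (nothing connected across the terminals).
Nodal analysis, taking node 3 as the 0 V reference.
Source V1 fixes V_0 = 5 V.
KCL at each unknown node (sum of currents leaving = 0; resistances in Ω):
  Node 1: (V_1 - 5)/2 + (V_1 - V_2)/6.8 + (V_1 - 0)/3900 = 0
  Node 2: (V_2 - V_1)/6.8 + (V_2 - 0)/22 = 0
Collecting terms (coefficients in siemens):
  0.6473·V_1 - 0.1471·V_2 = 2.5
  0.1925·V_2 - 0.1471·V_1 = 0
Determinant D = (0.6473)(0.1925) - (-0.1471)(-0.1471) = 0.103
V_1 = [(2.5)(0.1925) - (-0.1471)(0)]/D = 4.673 V
V_2 = [(0.6473)(0) - (2.5)(-0.1471)]/D = 3.57 V
V_th = V_2 - V_3 = 3.57 - 0 = 3.57 V
Step 2 — R_th: zero the source — replace V1 by a short circuit (node 3 merges into node 0) — and find the resistance seen between A (node 2) and B (node 0).
Reduce the network between node 2 (A) and node 0 (B) by series/parallel combination:
  Rp1 = R1 ‖ R3 (parallel, both between nodes 0 and 1) = 1/(1/2 + 1/3900) = 1.999 Ω
  Rs1 = R2 + Rp1 (series, joined only at node 1) = 6.8 + 1.999 = 8.799 Ω
  Rp2 = R4 ‖ Rs1 (parallel, both between nodes 0 and 2) = 1/(1/22 + 1/8.799) = 6.285 Ω
R_th = 6.285 Ω

Final answer: V_th = 3.57 V, R_th = 6.285 Ω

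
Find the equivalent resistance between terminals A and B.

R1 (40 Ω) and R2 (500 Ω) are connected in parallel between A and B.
Reduce the network between node 0 (A) and node 1 (B) by series/parallel combination:
  Rp1 = R1 ‖ R2 (parallel, both between nodes 0 and 1) = 1/(1/40 + 1/500) = 37.04 Ω
R_eq = 37.04 Ω

Final answer: 37.04 Ω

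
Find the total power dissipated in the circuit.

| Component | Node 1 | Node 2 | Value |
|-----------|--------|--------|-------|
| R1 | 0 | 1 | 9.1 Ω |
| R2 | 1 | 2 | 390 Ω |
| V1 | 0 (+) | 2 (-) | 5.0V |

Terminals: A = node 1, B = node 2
Nodal analysis, taking node 2 as the 0 V reference.
Source V1 fixes V_0 = 5 V.
KCL at each unknown node (sum of currents leaving = 0; resistances in Ω):
  Node 1: (V_1 - 5)/9.1 + (V_1 - 0)/390 = 0
Collecting terms: 0.1125 × V_1 = 0.5495  =>  V_1 = 4.886 V
Power in each resistor, P = (ΔV)²/R:
  P_R1 = (5 - 4.886)²/9.1 = 0.001428 W
  P_R2 = (4.886 - 0)²/390 = 0.06121 W
P_total = P_R1 + P_R2 = 0.06264 W

Final answer: 0.06264 W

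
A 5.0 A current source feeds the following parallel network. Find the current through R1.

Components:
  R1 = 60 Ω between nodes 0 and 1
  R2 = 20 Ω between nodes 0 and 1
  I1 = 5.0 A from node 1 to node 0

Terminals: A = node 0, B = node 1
All resistors sit directly between nodes 0 and 1, so they are in parallel and share one voltage V; the full source current 5 A splits among them.
1/R_par = 1/60 + 1/20 = 0.06667 S  =>  R_par = 15 Ω
V = I × R_par = 5 × 15 = 75 V
I_R1 = V/R1 = 75/60 = 1.25 A

Final answer: 1.25 A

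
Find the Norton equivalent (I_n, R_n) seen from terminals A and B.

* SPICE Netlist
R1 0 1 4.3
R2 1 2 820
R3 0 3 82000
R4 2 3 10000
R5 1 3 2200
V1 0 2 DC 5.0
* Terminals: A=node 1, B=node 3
Find the Thévenin equivalent first; then I_n = V_th/R_th and R_n = R_th.
Step 1 — V_th is the open-circuit voltage V_A - V_B (nothing connected across the terminals).
Nodal analysis, taking node 2 as the 0 V reference.
Source V1 fixes V_0 = 5 V.
KCL at each unknown node (sum of currents leaving = 0; resistances in Ω):
  Node 1: (V_1 - 5)/4.3 + (V_1 - 0)/820 + (V_1 - V_3)/2200 = 0
  Node 3: (V_3 - 5)/82000 + (V_3 - 0)/10000 + (V_3 - V_1)/2200 = 0
Collecting terms (coefficients in siemens):
  0.2342·V_1 - 0.0004545·V_3 = 1.163
  0.0005667·V_3 - 0.0004545·V_1 = 0.00006098
Determinant D = (0.2342)(0.0005667) - (-0.0004545)(-0.0004545) = 0.0001325
V_1 = [(1.163)(0.0005667) - (-0.0004545)(0.00006098)]/D = 4.972 V
V_3 = [(0.2342)(0.00006098) - (1.163)(-0.0004545)]/D = 4.095 V
V_th = V_1 - V_3 = 4.972 - 4.095 = 0.8767 V
Step 2 — R_th: zero the source — replace V1 by a short circuit (node 2 merges into node 0) — and find the resistance seen between A (node 1) and B (node 3).
Reduce the network between node 1 (A) and node 3 (B) by series/parallel combination:
  Rp1 = R1 ‖ R2 (parallel, both between nodes 0 and 1) = 1/(1/4.3 + 1/820) = 4.278 Ω
  Rp2 = R3 ‖ R4 (parallel, both between nodes 0 and 3) = 1/(1/82000 + 1/10000) = 8913 Ω
  Rs1 = Rp1 + Rp2 (series, joined only at node 0) = 4.278 + 8913 = 8917 Ω
  Rp3 = R5 ‖ Rs1 (parallel, both between nodes 1 and 3) = 1/(1/2200 + 1/8917) = 1765 Ω
R_th = 1.765 kΩ
I_n = V_th/R_th = 0.8767/1765 = 0.0004968 A, and R_n = R_th = 1.765 kΩ

Final answer: I_n = 0.0004968 A, R_n = 1.765 kΩ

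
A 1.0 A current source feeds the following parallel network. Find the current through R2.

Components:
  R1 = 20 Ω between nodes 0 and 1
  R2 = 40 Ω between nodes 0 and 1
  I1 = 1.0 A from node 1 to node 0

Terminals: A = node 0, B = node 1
All resistors sit directly between nodes 0 and 1, so they are in parallel and share one voltage V; the full source current 1 A splits among them.
1/R_par = 1/20 + 1/40 = 0.075 S  =>  R_par = 13.33 Ω
V = I × R_par = 1 × 13.33 = 13.33 V
I_R2 = V/R2 = 13.33/40 = 0.3333 A

Final answer: 0.3333 A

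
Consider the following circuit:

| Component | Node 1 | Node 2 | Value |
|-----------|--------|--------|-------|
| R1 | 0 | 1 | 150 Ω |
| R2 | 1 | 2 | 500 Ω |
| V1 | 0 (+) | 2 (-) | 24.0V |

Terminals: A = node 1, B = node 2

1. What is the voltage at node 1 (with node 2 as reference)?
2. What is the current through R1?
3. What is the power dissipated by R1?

Nodal analysis, taking node 2 as the 0 V reference.
Source V1 fixes V_0 = 24 V.
KCL at each unknown node (sum of currents leaving = 0; resistances in Ω):
  Node 1: (V_1 - 24)/150 + (V_1 - 0)/500 = 0
Collecting terms: 0.008667 × V_1 = 0.16  =>  V_1 = 18.46 V
Part 1:
  Read off the nodal solution: V_1 = 18.46 V
Part 2:
  I_R1 = (V_0 - V_1)/R1 = (24 - 18.46)/150 = 0.03692 A
  Magnitude: I_R1 = 0.03692 A
Part 3:
  I_R1 = (V_0 - V_1)/R1 = (24 - 18.46)/150 = 0.03692 A
  P_R1 = I_R1² × R1 = (0.03692)² × 150 = 0.2045 W

Final answers:
1. V_1 = 18.46 V
2. I_R1 = 0.03692 A
3. P_R1 = 0.2045 W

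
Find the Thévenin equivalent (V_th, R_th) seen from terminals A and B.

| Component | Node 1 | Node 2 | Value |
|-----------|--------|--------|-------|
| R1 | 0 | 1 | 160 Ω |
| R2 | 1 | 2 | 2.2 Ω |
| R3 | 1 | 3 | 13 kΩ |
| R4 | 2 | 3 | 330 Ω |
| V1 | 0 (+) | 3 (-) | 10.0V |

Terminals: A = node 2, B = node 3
Step 1 — V_th is the open-circuit voltage V_A - V_B (nothing connected across the terminals).
Nodal analysis, taking node 3 as the 0 V reference.
Source V1 fixes V_0 = 10 V.
KCL at each unknown node (sum of currents leaving = 0; resistances in Ω):
  Node 1: (V_1 - 10)/160 + (V_1 - V_2)/2.2 + (V_1 - 0)/13000 = 0
  Node 2: (V_2 - V_1)/2.2 + (V_2 - 0)/330 = 0
Collecting terms (coefficients in siemens):
  0.4609·V_1 - 0.4545·V_2 = 0.0625
  0.4576·V_2 - 0.4545·V_1 = 0
Determinant D = (0.4609)(0.4576) - (-0.4545)(-0.4545) = 0.004272
V_1 = [(0.0625)(0.4576) - (-0.4545)(0)]/D = 6.694 V
V_2 = [(0.4609)(0) - (0.0625)(-0.4545)]/D = 6.649 V
V_th = V_2 - V_3 = 6.649 - 0 = 6.649 V
Step 2 — R_th: zero the source — replace V1 by a short circuit (node 3 merges into node 0) — and find the resistance seen between A (node 2) and B (node 0).
Reduce the network between node 2 (A) and node 0 (B) by series/parallel combination:
  Rp1 = R1 ‖ R3 (parallel, both between nodes 0 and 1) = 1/(1/160 + 1/13000) = 158.1 Ω
  Rs1 = R2 + Rp1 (series, joined only at node 1) = 2.2 + 158.1 = 160.3 Ω
  Rp2 = R4 ‖ Rs1 (parallel, both between nodes 0 and 2) = 1/(1/330 + 1/160.3) = 107.9 Ω
R_th = 107.9 Ω

Final answer: V_th = 6.649 V, R_th = 107.9 Ω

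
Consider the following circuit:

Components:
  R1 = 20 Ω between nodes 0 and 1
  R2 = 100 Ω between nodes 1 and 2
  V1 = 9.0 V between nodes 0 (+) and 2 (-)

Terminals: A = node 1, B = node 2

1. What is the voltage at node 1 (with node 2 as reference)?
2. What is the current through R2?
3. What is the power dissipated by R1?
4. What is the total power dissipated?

Nodal analysis, taking node 2 as the 0 V reference.
Source V1 fixes V_0 = 9 V.
KCL at each unknown node (sum of currents leaving = 0; resistances in Ω):
  Node 1: (V_1 - 9)/20 + (V_1 - 0)/100 = 0
Collecting terms: 0.06 × V_1 = 0.45  =>  V_1 = 7.5 V
Part 1:
  Read off the nodal solution: V_1 = 7.5 V
Part 2:
  I_R2 = (V_1 - V_2)/R2 = (7.5 - 0)/100 = 0.075 A
  Magnitude: I_R2 = 0.075 A
Part 3:
  I_R1 = (V_0 - V_1)/R1 = (9 - 7.5)/20 = 0.075 A
  P_R1 = I_R1² × R1 = (0.075)² × 20 = 0.1125 W
Part 4:
  Power in each resistor, P = (ΔV)²/R:
    P_R1 = (9 - 7.5)²/20 = 0.1125 W
    P_R2 = (7.5 - 0)²/100 = 0.5625 W
  P_total = P_R1 + P_R2 = 0.675 W

Final answers:
1. V_1 = 7.5 V
2. I_R2 = 0.075 A
3. P_R1 = 0.1125 W
4. P_total = 0.675 W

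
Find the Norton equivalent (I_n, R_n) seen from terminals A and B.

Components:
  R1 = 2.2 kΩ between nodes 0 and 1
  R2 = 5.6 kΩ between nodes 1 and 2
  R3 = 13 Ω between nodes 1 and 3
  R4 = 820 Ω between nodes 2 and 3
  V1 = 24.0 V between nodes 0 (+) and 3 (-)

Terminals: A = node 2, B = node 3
Find the Thévenin equivalent first; then I_n = V_th/R_th and R_n = R_th.
Step 1 — V_th is the open-circuit voltage V_A - V_B (nothing connected across the terminals).
Nodal analysis, taking node 3 as the 0 V reference.
Source V1 fixes V_0 = 24 V.
KCL at each unknown node (sum of currents leaving = 0; resistances in Ω):
  Node 1: (V_1 - 24)/2200 + (V_1 - V_2)/5600 + (V_1 - 0)/13 = 0
  Node 2: (V_2 - V_1)/5600 + (V_2 - 0)/820 = 0
Collecting terms (coefficients in siemens):
  0.07756·V_1 - 0.0001786·V_2 = 0.01091
  0.001398·V_2 - 0.0001786·V_1 = 0
Determinant D = (0.07756)(0.001398) - (-0.0001786)(-0.0001786) = 0.0001084
V_1 = [(0.01091)(0.001398) - (-0.0001786)(0)]/D = 0.1407 V
V_2 = [(0.07756)(0) - (0.01091)(-0.0001786)]/D = 0.01797 V
V_th = V_2 - V_3 = 0.01797 - 0 = 0.01797 V
Step 2 — R_th: zero the source — replace V1 by a short circuit (node 3 merges into node 0) — and find the resistance seen between A (node 2) and B (node 0).
Reduce the network between node 2 (A) and node 0 (B) by series/parallel combination:
  Rp1 = R1 ‖ R3 (parallel, both between nodes 0 and 1) = 1/(1/2200 + 1/13) = 12.92 Ω
  Rs1 = R2 + Rp1 (series, joined only at node 1) = 5600 + 12.92 = 5613 Ω
  Rp2 = R4 ‖ Rs1 (parallel, both between nodes 0 and 2) = 1/(1/820 + 1/5613) = 715.5 Ω
R_th = 715.5 Ω
I_n = V_th/R_th = 0.01797/715.5 = 0.00002512 A, and R_n = R_th = 715.5 Ω

Final answer: I_n = 2.512e-05 A, R_n = 715.5 Ω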